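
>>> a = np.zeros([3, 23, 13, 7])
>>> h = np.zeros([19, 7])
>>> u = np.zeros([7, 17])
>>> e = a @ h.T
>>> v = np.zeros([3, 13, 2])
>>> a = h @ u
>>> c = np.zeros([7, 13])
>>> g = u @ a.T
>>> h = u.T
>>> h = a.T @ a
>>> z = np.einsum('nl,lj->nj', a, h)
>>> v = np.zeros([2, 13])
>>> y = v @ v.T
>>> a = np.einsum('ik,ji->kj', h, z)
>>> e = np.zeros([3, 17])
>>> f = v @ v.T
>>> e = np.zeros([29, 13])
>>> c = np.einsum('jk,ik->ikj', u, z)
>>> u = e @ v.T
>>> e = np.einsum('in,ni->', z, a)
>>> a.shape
(17, 19)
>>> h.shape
(17, 17)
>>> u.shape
(29, 2)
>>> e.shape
()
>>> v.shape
(2, 13)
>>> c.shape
(19, 17, 7)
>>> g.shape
(7, 19)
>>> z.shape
(19, 17)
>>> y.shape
(2, 2)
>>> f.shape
(2, 2)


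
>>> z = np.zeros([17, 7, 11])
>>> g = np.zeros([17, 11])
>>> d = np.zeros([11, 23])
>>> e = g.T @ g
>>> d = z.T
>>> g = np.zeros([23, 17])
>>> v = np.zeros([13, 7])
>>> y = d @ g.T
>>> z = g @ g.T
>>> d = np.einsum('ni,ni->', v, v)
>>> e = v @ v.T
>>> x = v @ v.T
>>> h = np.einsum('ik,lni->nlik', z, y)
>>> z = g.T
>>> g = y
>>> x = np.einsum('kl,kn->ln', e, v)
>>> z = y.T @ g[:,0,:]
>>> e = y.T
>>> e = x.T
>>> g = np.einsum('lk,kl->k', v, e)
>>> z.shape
(23, 7, 23)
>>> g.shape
(7,)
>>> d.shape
()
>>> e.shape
(7, 13)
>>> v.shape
(13, 7)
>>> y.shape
(11, 7, 23)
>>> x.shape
(13, 7)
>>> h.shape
(7, 11, 23, 23)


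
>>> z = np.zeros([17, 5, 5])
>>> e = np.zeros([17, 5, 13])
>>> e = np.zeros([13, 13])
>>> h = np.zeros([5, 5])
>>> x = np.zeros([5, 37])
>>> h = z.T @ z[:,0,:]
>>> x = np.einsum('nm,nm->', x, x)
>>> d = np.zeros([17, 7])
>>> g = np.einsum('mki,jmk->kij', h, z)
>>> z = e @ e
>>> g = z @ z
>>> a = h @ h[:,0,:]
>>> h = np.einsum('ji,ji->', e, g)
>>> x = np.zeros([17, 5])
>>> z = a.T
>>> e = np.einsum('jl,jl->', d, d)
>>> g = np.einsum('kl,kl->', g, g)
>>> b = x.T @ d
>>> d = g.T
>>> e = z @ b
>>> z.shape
(5, 5, 5)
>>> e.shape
(5, 5, 7)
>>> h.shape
()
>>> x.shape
(17, 5)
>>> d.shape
()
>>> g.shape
()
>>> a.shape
(5, 5, 5)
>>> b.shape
(5, 7)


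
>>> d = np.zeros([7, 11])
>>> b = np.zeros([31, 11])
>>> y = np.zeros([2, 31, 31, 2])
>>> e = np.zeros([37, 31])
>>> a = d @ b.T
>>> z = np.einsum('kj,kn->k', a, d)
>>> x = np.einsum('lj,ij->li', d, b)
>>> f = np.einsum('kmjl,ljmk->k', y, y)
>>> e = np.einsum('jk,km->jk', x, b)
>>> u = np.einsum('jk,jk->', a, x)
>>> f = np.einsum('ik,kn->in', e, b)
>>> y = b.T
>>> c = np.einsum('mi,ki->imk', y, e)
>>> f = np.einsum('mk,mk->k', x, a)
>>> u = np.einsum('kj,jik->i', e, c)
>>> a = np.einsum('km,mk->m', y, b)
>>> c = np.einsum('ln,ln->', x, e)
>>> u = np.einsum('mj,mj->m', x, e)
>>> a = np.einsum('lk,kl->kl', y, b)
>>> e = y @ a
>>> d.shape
(7, 11)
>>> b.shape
(31, 11)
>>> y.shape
(11, 31)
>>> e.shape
(11, 11)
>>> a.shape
(31, 11)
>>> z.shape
(7,)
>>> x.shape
(7, 31)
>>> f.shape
(31,)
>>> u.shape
(7,)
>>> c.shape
()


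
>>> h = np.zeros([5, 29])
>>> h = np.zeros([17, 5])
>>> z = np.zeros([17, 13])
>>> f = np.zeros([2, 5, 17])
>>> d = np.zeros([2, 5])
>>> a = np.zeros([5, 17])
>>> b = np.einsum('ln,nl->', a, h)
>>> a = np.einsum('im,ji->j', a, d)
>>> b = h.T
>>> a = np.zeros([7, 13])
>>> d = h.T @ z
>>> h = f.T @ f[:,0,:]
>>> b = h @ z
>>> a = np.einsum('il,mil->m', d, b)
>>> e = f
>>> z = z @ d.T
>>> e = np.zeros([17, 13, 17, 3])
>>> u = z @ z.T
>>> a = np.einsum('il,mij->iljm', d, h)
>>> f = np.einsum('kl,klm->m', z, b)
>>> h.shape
(17, 5, 17)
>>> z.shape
(17, 5)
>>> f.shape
(13,)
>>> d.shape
(5, 13)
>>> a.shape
(5, 13, 17, 17)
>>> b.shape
(17, 5, 13)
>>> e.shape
(17, 13, 17, 3)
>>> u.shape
(17, 17)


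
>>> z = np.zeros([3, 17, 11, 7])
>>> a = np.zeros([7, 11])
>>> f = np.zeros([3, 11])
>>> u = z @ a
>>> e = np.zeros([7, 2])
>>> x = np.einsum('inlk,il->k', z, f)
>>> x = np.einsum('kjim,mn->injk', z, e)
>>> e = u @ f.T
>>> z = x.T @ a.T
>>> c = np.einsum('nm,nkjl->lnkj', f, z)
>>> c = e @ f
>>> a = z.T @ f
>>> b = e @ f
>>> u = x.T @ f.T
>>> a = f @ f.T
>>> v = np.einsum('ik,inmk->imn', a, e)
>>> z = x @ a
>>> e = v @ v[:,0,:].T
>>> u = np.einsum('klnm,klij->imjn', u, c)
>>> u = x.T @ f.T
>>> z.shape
(11, 2, 17, 3)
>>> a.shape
(3, 3)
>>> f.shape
(3, 11)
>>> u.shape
(3, 17, 2, 3)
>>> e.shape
(3, 11, 3)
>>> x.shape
(11, 2, 17, 3)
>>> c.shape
(3, 17, 11, 11)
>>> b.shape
(3, 17, 11, 11)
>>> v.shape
(3, 11, 17)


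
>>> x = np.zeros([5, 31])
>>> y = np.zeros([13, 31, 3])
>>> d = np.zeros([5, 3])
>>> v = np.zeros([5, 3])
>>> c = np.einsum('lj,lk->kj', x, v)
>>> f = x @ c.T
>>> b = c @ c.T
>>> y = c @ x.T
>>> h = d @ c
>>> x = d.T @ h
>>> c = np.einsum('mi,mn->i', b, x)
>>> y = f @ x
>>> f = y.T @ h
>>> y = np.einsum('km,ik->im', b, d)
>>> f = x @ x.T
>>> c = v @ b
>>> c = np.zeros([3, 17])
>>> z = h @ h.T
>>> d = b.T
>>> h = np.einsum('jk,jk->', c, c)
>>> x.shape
(3, 31)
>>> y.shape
(5, 3)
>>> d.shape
(3, 3)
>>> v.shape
(5, 3)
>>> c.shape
(3, 17)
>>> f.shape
(3, 3)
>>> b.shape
(3, 3)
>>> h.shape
()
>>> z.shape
(5, 5)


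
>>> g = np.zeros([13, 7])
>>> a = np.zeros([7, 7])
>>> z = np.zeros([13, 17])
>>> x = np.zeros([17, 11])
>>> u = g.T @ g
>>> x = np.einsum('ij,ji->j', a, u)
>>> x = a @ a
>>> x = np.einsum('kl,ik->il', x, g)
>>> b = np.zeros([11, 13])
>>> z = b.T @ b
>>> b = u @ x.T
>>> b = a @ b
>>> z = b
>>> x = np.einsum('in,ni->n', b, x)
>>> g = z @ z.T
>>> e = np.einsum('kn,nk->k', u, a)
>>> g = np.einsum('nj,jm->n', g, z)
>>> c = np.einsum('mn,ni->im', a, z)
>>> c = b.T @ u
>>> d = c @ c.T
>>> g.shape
(7,)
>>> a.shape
(7, 7)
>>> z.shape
(7, 13)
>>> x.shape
(13,)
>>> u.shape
(7, 7)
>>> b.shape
(7, 13)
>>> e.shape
(7,)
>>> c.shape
(13, 7)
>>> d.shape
(13, 13)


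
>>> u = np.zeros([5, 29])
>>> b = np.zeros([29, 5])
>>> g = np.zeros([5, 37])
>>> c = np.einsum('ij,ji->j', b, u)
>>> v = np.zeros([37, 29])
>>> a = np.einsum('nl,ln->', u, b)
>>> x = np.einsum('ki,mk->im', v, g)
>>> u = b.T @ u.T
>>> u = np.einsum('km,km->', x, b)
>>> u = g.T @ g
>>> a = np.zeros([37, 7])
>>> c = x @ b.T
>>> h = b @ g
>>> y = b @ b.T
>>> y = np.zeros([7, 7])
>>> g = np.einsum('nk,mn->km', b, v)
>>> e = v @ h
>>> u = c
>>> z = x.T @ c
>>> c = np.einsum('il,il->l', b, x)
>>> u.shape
(29, 29)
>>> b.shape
(29, 5)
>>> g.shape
(5, 37)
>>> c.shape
(5,)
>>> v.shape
(37, 29)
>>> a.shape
(37, 7)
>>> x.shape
(29, 5)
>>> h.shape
(29, 37)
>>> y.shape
(7, 7)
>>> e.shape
(37, 37)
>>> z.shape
(5, 29)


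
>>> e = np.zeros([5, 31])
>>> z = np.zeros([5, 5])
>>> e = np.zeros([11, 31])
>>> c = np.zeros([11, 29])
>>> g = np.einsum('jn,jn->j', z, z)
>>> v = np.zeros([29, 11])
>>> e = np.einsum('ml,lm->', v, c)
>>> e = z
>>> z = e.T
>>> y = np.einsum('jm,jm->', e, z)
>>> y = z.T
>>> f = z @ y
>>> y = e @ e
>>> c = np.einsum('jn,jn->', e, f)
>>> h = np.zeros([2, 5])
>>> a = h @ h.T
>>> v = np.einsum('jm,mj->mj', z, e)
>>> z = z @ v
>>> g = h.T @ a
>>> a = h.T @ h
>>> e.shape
(5, 5)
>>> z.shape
(5, 5)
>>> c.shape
()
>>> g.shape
(5, 2)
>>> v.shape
(5, 5)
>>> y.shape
(5, 5)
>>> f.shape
(5, 5)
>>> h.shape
(2, 5)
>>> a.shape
(5, 5)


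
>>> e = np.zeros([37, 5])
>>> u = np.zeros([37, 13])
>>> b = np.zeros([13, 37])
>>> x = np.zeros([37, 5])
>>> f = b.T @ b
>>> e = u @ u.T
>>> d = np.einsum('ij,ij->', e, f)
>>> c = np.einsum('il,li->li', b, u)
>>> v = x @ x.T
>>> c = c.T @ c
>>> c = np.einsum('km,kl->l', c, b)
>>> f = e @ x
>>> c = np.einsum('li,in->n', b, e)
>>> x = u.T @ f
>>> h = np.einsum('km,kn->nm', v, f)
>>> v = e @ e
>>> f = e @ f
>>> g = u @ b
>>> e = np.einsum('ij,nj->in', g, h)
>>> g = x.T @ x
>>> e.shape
(37, 5)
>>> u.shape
(37, 13)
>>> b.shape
(13, 37)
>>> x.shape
(13, 5)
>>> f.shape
(37, 5)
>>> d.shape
()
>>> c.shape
(37,)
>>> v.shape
(37, 37)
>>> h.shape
(5, 37)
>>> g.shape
(5, 5)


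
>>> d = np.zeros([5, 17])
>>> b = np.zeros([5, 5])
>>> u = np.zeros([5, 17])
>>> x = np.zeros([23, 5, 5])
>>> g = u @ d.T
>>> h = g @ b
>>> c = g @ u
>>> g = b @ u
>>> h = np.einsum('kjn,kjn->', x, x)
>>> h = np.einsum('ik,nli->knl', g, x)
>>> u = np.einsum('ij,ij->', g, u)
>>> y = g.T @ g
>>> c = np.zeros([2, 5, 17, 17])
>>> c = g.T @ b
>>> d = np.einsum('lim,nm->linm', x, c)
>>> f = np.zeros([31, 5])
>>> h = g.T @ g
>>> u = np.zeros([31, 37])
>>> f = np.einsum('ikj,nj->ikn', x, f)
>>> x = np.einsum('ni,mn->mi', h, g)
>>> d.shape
(23, 5, 17, 5)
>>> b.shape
(5, 5)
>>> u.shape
(31, 37)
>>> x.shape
(5, 17)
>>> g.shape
(5, 17)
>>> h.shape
(17, 17)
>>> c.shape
(17, 5)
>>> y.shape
(17, 17)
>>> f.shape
(23, 5, 31)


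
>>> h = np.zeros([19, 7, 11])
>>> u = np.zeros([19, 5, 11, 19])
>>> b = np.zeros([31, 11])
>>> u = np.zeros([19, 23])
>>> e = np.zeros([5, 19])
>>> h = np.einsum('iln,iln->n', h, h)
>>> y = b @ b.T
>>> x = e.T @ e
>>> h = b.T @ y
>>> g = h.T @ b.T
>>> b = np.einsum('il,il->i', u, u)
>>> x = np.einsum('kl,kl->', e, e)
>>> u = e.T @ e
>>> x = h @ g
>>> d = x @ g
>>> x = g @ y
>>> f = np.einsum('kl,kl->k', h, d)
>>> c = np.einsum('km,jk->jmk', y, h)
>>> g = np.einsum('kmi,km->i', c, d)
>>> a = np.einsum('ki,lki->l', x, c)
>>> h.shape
(11, 31)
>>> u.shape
(19, 19)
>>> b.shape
(19,)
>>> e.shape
(5, 19)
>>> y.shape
(31, 31)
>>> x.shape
(31, 31)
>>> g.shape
(31,)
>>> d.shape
(11, 31)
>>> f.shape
(11,)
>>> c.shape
(11, 31, 31)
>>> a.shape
(11,)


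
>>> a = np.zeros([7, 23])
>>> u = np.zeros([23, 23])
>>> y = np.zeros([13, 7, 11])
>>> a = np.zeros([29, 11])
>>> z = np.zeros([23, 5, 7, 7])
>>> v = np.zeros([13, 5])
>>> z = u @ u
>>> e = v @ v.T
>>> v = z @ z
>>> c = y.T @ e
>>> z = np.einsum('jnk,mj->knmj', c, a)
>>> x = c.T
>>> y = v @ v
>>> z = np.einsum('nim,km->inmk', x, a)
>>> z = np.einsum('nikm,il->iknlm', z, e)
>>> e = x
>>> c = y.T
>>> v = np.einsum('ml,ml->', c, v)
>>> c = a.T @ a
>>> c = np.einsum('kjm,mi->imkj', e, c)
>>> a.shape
(29, 11)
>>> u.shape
(23, 23)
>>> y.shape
(23, 23)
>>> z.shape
(13, 11, 7, 13, 29)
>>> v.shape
()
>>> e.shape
(13, 7, 11)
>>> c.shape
(11, 11, 13, 7)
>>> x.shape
(13, 7, 11)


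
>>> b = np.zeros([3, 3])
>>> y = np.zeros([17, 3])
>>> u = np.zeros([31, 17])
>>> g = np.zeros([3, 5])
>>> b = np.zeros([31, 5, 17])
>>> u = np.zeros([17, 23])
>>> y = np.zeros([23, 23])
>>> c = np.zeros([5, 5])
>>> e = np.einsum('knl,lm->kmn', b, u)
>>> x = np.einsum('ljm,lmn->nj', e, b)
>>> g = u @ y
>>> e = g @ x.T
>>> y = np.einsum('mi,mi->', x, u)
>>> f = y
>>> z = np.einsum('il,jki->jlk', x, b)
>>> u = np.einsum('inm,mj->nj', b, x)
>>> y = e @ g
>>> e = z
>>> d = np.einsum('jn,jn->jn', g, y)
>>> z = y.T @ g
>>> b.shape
(31, 5, 17)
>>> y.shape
(17, 23)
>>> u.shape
(5, 23)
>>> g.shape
(17, 23)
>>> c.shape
(5, 5)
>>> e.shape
(31, 23, 5)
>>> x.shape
(17, 23)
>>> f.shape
()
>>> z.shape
(23, 23)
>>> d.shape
(17, 23)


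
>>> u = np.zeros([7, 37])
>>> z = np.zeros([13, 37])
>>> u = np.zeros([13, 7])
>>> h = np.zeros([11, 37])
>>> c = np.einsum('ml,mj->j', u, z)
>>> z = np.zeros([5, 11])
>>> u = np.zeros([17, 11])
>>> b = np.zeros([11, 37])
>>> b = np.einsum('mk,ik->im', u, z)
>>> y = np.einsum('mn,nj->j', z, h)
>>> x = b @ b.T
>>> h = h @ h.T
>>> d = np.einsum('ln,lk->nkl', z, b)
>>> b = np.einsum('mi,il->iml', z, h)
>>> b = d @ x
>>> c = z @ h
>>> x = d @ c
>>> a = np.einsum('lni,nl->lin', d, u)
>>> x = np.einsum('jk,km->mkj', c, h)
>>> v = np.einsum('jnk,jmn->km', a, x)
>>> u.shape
(17, 11)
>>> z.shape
(5, 11)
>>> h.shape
(11, 11)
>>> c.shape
(5, 11)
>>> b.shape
(11, 17, 5)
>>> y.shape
(37,)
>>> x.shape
(11, 11, 5)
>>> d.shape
(11, 17, 5)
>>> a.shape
(11, 5, 17)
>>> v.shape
(17, 11)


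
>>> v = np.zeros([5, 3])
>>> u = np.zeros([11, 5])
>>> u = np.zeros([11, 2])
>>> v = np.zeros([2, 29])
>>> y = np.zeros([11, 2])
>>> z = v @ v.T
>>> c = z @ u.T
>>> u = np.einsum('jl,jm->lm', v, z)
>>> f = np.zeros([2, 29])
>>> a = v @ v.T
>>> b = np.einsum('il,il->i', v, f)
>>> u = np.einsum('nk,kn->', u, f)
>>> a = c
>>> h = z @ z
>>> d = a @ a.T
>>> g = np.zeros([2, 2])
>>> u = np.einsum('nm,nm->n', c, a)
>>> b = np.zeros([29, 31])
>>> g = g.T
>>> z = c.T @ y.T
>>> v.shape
(2, 29)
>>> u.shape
(2,)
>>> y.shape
(11, 2)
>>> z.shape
(11, 11)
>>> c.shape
(2, 11)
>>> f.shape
(2, 29)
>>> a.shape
(2, 11)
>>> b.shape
(29, 31)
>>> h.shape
(2, 2)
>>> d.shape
(2, 2)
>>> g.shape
(2, 2)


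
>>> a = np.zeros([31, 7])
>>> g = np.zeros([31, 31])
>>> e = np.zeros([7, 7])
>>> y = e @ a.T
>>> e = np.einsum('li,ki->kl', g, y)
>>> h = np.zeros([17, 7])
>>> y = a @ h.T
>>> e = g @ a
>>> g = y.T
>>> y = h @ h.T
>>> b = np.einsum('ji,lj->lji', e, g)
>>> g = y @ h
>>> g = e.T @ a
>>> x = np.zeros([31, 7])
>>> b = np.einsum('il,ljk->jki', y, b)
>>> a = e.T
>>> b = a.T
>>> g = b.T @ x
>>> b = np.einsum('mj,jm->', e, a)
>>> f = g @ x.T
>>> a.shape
(7, 31)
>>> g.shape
(7, 7)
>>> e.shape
(31, 7)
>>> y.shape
(17, 17)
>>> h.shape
(17, 7)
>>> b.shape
()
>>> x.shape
(31, 7)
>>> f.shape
(7, 31)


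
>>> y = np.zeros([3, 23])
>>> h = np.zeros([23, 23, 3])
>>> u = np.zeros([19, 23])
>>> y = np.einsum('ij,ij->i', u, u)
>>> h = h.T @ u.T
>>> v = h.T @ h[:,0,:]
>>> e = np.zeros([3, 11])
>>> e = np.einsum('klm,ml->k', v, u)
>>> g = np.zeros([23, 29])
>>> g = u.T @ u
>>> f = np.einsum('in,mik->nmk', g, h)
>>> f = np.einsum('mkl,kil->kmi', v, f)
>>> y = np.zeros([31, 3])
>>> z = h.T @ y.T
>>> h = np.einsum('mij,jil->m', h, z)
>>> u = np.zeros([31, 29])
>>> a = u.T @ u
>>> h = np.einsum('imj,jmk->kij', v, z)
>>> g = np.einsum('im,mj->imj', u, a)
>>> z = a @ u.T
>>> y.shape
(31, 3)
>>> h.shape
(31, 19, 19)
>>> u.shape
(31, 29)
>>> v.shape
(19, 23, 19)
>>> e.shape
(19,)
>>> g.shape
(31, 29, 29)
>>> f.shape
(23, 19, 3)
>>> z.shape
(29, 31)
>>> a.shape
(29, 29)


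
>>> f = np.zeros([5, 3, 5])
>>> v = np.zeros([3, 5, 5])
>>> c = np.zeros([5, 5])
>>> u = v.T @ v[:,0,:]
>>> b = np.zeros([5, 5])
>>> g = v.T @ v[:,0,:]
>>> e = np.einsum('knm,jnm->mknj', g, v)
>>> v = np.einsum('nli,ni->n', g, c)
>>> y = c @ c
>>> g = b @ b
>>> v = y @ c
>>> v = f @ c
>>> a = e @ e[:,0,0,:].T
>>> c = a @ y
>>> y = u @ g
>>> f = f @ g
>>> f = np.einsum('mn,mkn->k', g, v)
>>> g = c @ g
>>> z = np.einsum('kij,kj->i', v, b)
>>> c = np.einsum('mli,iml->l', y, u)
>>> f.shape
(3,)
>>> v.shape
(5, 3, 5)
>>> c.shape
(5,)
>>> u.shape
(5, 5, 5)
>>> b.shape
(5, 5)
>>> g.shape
(5, 5, 5, 5)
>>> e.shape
(5, 5, 5, 3)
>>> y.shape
(5, 5, 5)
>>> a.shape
(5, 5, 5, 5)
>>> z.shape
(3,)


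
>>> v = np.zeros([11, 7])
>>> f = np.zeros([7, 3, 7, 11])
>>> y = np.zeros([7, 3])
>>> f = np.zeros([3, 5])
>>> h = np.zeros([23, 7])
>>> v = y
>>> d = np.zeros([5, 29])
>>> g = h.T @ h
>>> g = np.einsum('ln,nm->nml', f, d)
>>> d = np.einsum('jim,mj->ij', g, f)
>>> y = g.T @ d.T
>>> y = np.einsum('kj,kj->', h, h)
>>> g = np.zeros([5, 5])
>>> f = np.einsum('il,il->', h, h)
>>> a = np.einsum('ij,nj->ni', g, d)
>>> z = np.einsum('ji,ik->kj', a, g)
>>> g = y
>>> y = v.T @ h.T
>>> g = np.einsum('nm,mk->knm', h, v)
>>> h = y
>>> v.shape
(7, 3)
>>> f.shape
()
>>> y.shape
(3, 23)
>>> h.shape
(3, 23)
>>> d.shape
(29, 5)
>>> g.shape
(3, 23, 7)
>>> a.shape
(29, 5)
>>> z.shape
(5, 29)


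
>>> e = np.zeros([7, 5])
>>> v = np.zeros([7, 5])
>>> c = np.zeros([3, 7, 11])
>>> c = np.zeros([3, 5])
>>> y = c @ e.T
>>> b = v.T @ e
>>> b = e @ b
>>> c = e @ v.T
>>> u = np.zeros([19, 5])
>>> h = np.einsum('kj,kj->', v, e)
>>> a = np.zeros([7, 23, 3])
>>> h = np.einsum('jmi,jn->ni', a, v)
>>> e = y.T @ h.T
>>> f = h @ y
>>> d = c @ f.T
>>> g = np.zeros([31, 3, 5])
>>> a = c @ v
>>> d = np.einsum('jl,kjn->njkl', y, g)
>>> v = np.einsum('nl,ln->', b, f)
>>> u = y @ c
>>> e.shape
(7, 5)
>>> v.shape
()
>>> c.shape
(7, 7)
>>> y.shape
(3, 7)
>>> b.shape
(7, 5)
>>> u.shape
(3, 7)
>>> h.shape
(5, 3)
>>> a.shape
(7, 5)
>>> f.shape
(5, 7)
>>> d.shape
(5, 3, 31, 7)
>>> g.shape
(31, 3, 5)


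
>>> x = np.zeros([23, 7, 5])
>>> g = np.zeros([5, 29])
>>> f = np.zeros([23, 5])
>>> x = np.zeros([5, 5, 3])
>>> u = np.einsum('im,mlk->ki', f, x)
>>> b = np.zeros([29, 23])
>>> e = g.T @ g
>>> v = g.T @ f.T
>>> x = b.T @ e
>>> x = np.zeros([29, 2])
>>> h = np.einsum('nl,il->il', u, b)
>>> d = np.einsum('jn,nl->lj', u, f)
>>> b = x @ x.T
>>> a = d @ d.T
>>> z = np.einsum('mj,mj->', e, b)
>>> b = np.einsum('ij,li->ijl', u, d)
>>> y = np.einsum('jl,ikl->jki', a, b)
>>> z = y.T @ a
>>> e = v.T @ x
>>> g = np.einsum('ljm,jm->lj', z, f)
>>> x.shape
(29, 2)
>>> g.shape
(3, 23)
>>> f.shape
(23, 5)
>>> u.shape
(3, 23)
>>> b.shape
(3, 23, 5)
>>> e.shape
(23, 2)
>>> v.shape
(29, 23)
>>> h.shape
(29, 23)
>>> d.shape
(5, 3)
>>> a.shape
(5, 5)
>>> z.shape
(3, 23, 5)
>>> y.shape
(5, 23, 3)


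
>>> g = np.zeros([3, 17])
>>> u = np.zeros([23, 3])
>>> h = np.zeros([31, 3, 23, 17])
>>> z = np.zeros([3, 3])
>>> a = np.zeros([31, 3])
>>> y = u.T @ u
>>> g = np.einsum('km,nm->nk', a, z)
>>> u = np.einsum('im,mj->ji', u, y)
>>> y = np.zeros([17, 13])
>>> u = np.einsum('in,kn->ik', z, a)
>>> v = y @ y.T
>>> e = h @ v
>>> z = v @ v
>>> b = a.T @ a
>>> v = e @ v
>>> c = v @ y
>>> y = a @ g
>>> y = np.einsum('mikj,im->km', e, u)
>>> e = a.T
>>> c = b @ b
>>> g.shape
(3, 31)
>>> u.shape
(3, 31)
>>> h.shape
(31, 3, 23, 17)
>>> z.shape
(17, 17)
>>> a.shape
(31, 3)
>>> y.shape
(23, 31)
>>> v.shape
(31, 3, 23, 17)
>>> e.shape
(3, 31)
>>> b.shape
(3, 3)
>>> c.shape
(3, 3)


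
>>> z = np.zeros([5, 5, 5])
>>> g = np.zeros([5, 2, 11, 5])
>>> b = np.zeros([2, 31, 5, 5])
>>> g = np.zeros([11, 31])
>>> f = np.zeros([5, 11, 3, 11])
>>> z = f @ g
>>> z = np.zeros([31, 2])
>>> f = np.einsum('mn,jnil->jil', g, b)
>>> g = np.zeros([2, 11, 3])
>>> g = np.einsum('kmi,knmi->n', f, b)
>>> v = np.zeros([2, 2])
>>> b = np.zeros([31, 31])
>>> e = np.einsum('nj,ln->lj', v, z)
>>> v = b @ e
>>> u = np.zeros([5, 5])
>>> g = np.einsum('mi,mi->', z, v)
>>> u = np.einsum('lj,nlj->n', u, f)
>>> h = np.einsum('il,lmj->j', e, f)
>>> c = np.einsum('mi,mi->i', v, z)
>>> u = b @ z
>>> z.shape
(31, 2)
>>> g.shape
()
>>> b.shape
(31, 31)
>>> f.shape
(2, 5, 5)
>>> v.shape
(31, 2)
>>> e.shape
(31, 2)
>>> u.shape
(31, 2)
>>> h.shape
(5,)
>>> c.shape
(2,)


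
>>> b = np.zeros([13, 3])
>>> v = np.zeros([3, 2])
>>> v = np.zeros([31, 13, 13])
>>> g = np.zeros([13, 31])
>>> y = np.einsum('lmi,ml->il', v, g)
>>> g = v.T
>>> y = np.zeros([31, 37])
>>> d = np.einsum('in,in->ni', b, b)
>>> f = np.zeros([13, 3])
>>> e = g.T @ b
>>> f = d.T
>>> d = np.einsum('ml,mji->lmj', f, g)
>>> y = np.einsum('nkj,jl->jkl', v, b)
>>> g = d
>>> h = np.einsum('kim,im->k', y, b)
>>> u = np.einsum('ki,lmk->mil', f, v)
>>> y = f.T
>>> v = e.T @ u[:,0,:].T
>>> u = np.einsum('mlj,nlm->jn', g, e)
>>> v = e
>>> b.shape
(13, 3)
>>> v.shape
(31, 13, 3)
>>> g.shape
(3, 13, 13)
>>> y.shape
(3, 13)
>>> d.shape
(3, 13, 13)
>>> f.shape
(13, 3)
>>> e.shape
(31, 13, 3)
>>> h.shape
(13,)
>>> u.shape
(13, 31)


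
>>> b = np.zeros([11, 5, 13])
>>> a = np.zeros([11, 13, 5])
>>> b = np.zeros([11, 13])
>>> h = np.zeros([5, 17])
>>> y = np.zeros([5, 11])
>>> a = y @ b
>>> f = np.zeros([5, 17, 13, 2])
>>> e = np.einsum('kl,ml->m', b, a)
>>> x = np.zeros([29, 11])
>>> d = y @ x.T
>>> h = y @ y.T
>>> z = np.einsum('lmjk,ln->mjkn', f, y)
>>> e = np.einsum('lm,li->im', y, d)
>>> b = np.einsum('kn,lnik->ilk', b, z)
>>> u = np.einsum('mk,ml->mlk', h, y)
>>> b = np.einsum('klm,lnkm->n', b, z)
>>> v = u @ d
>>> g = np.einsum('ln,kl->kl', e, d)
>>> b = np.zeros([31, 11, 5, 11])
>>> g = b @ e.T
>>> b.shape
(31, 11, 5, 11)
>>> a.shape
(5, 13)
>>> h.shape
(5, 5)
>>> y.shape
(5, 11)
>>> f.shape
(5, 17, 13, 2)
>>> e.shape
(29, 11)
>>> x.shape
(29, 11)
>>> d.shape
(5, 29)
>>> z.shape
(17, 13, 2, 11)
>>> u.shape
(5, 11, 5)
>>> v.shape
(5, 11, 29)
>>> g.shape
(31, 11, 5, 29)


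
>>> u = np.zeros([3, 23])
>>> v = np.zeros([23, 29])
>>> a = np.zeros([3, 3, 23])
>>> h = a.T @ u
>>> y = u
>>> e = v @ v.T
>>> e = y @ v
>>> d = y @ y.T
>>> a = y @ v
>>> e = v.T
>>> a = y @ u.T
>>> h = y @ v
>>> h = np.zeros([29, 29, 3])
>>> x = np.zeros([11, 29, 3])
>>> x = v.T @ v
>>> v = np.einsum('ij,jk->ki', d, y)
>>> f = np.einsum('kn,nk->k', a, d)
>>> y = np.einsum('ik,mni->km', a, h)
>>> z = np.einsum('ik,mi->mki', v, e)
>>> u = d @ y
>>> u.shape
(3, 29)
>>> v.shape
(23, 3)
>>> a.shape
(3, 3)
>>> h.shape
(29, 29, 3)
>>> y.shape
(3, 29)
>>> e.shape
(29, 23)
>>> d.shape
(3, 3)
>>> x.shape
(29, 29)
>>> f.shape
(3,)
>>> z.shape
(29, 3, 23)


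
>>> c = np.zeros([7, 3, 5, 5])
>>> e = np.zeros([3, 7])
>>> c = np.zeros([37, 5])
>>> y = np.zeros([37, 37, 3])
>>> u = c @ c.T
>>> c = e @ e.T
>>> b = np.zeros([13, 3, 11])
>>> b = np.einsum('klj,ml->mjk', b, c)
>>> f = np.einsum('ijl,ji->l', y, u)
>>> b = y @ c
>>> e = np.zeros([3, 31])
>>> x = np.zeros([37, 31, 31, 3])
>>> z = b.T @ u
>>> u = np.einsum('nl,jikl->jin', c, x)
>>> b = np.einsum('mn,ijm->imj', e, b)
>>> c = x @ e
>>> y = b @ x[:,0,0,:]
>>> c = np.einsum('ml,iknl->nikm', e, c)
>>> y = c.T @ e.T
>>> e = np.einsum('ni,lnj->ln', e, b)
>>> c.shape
(31, 37, 31, 3)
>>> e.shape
(37, 3)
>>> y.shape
(3, 31, 37, 3)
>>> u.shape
(37, 31, 3)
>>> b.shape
(37, 3, 37)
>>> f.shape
(3,)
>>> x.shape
(37, 31, 31, 3)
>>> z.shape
(3, 37, 37)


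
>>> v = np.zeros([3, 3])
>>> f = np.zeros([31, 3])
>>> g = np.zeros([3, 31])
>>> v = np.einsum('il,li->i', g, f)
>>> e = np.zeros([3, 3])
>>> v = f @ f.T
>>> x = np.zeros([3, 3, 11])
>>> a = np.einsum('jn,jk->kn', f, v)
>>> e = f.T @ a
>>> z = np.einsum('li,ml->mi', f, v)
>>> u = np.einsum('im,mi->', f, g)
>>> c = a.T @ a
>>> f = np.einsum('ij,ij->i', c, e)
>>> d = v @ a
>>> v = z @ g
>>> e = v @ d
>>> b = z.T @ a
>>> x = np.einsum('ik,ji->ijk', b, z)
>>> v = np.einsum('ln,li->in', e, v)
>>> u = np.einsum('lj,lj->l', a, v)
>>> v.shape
(31, 3)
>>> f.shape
(3,)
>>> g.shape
(3, 31)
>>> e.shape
(31, 3)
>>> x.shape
(3, 31, 3)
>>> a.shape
(31, 3)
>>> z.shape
(31, 3)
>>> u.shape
(31,)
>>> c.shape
(3, 3)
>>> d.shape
(31, 3)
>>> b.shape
(3, 3)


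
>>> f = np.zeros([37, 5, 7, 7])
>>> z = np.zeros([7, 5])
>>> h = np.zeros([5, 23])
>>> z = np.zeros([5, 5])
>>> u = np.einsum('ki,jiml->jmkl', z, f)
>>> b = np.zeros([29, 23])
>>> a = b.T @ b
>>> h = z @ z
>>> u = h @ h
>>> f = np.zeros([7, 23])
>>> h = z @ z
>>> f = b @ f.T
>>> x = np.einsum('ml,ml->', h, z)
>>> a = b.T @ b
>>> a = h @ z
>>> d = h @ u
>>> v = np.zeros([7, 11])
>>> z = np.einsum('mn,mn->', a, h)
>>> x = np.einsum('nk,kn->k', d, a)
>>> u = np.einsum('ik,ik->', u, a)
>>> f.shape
(29, 7)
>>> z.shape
()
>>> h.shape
(5, 5)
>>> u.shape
()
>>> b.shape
(29, 23)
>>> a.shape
(5, 5)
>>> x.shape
(5,)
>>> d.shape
(5, 5)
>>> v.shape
(7, 11)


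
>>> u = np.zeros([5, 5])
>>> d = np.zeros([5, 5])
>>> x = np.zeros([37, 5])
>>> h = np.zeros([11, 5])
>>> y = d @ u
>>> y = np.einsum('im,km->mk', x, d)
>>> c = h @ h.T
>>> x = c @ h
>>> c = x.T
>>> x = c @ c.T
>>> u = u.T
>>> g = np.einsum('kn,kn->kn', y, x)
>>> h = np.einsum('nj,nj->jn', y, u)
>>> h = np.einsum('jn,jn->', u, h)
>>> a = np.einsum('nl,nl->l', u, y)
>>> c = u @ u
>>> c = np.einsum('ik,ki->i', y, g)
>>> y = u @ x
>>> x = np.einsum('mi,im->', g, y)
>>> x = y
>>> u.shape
(5, 5)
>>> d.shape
(5, 5)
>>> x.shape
(5, 5)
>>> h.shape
()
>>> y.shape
(5, 5)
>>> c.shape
(5,)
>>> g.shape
(5, 5)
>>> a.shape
(5,)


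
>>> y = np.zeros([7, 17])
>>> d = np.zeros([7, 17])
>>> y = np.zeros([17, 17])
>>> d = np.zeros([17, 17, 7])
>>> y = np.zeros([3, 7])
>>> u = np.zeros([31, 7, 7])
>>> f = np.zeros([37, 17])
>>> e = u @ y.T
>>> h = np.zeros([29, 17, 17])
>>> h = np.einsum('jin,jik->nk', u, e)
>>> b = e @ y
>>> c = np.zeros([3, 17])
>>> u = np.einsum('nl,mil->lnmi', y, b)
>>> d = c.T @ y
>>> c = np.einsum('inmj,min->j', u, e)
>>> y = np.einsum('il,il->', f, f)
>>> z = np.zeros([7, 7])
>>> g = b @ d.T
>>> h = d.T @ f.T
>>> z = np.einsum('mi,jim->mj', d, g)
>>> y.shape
()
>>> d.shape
(17, 7)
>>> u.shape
(7, 3, 31, 7)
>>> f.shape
(37, 17)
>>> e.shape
(31, 7, 3)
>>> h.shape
(7, 37)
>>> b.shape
(31, 7, 7)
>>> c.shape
(7,)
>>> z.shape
(17, 31)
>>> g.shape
(31, 7, 17)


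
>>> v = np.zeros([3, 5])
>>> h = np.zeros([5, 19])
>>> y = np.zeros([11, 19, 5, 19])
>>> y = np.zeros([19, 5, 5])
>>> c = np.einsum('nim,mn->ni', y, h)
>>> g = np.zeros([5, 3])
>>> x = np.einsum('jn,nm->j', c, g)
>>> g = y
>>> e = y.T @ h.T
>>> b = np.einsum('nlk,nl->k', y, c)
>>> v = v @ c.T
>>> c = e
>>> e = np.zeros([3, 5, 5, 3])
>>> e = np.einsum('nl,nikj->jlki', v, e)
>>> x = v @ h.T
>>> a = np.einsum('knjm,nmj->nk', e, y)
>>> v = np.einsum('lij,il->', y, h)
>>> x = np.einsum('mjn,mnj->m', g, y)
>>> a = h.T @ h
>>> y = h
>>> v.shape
()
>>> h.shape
(5, 19)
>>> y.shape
(5, 19)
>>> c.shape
(5, 5, 5)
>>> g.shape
(19, 5, 5)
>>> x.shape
(19,)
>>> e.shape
(3, 19, 5, 5)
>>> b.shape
(5,)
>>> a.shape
(19, 19)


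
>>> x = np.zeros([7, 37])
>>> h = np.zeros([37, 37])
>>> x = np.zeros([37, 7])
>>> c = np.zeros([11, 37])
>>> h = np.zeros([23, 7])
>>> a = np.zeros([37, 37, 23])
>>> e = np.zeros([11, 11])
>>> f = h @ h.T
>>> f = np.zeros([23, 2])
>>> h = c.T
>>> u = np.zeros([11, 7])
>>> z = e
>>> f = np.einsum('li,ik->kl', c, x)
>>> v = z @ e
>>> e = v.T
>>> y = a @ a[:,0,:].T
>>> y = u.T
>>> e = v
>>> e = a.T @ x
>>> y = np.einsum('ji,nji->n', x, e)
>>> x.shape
(37, 7)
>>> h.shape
(37, 11)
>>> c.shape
(11, 37)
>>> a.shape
(37, 37, 23)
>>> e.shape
(23, 37, 7)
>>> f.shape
(7, 11)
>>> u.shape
(11, 7)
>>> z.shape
(11, 11)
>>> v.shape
(11, 11)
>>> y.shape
(23,)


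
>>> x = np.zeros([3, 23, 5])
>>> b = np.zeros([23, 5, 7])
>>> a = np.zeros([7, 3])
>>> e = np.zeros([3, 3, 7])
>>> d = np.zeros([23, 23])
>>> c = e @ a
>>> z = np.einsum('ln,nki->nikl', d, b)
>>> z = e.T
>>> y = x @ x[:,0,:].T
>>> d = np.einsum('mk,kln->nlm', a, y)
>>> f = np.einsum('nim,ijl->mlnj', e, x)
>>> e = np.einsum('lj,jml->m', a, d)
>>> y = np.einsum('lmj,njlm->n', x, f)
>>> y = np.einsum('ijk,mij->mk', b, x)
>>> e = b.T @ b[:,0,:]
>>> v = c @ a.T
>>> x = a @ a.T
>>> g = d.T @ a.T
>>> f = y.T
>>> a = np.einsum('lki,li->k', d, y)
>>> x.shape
(7, 7)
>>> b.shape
(23, 5, 7)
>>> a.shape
(23,)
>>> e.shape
(7, 5, 7)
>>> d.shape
(3, 23, 7)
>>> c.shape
(3, 3, 3)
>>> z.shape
(7, 3, 3)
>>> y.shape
(3, 7)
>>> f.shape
(7, 3)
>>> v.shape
(3, 3, 7)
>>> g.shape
(7, 23, 7)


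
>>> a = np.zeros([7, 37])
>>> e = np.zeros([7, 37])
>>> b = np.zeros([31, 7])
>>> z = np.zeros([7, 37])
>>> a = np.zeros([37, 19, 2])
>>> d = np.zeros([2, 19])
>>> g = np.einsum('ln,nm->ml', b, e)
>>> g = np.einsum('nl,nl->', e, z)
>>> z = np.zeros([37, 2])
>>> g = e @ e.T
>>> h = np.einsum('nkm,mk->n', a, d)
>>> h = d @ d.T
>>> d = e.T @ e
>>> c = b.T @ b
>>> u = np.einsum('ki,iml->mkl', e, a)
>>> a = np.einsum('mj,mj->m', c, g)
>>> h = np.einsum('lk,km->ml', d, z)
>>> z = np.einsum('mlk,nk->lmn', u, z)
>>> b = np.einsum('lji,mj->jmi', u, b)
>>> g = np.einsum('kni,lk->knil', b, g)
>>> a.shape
(7,)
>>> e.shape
(7, 37)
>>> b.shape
(7, 31, 2)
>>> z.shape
(7, 19, 37)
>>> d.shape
(37, 37)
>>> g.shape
(7, 31, 2, 7)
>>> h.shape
(2, 37)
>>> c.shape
(7, 7)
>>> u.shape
(19, 7, 2)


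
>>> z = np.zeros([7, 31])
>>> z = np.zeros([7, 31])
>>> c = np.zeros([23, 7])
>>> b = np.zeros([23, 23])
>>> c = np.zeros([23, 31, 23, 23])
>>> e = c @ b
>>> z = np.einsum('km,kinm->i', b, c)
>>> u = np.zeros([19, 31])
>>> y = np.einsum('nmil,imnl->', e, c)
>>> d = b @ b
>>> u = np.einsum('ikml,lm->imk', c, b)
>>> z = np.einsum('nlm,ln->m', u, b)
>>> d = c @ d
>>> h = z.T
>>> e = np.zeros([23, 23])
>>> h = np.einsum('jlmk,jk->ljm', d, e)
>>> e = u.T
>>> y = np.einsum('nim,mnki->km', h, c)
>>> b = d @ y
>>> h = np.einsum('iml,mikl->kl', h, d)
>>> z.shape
(31,)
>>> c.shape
(23, 31, 23, 23)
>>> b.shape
(23, 31, 23, 23)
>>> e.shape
(31, 23, 23)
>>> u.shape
(23, 23, 31)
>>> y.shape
(23, 23)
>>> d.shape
(23, 31, 23, 23)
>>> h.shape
(23, 23)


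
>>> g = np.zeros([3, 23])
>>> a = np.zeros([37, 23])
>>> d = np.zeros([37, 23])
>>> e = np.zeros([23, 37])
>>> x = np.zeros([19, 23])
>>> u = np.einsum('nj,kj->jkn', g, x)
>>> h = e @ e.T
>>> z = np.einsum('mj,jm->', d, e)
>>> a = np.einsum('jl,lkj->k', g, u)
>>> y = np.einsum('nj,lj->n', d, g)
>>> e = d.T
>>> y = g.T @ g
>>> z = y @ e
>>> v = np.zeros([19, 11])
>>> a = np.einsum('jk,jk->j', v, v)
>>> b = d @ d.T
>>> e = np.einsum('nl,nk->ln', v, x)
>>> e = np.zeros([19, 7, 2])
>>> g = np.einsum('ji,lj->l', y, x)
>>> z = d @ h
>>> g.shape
(19,)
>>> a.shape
(19,)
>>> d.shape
(37, 23)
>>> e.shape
(19, 7, 2)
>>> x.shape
(19, 23)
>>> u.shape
(23, 19, 3)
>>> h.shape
(23, 23)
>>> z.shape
(37, 23)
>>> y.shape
(23, 23)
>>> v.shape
(19, 11)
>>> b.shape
(37, 37)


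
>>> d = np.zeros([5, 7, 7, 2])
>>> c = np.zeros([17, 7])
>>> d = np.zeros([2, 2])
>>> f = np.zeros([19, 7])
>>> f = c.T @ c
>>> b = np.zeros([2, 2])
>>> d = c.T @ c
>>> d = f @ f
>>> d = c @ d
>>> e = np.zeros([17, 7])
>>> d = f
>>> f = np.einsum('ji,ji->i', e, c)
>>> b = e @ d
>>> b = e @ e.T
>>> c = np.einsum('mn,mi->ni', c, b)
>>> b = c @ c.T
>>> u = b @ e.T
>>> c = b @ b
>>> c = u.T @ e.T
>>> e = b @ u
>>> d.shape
(7, 7)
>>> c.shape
(17, 17)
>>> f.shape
(7,)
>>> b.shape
(7, 7)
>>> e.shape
(7, 17)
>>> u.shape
(7, 17)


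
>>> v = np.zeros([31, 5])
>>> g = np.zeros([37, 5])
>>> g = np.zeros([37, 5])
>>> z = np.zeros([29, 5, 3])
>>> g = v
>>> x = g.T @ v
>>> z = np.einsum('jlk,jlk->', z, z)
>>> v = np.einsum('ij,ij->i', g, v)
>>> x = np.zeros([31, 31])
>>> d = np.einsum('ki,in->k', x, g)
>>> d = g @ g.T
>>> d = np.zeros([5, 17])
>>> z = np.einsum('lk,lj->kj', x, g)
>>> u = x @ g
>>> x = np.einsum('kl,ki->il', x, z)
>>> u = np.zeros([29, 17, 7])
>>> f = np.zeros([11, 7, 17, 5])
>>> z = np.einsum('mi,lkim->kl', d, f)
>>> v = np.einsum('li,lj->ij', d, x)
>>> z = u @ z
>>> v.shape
(17, 31)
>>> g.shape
(31, 5)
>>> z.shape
(29, 17, 11)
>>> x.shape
(5, 31)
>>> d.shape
(5, 17)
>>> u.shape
(29, 17, 7)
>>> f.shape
(11, 7, 17, 5)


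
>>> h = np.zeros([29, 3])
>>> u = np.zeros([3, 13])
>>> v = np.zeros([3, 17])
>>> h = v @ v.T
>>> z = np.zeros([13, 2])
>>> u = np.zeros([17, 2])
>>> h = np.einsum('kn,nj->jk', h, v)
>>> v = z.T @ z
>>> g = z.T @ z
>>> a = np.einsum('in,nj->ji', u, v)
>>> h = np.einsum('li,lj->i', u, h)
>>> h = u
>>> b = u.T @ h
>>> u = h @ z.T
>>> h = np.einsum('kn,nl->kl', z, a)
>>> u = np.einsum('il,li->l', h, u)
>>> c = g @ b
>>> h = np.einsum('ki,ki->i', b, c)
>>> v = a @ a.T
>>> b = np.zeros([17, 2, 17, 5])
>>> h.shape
(2,)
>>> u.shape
(17,)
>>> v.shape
(2, 2)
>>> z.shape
(13, 2)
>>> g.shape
(2, 2)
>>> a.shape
(2, 17)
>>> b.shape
(17, 2, 17, 5)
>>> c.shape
(2, 2)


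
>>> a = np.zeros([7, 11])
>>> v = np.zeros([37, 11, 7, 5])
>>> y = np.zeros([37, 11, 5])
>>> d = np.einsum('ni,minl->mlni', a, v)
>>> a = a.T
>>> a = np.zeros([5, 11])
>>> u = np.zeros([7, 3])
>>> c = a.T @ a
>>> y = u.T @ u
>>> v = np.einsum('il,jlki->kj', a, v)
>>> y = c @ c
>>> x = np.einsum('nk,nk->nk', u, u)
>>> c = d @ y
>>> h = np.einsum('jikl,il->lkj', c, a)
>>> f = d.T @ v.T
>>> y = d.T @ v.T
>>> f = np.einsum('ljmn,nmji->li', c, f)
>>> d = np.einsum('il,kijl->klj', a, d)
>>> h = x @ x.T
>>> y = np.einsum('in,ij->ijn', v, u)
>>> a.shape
(5, 11)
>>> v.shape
(7, 37)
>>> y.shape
(7, 3, 37)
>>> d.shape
(37, 11, 7)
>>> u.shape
(7, 3)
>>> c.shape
(37, 5, 7, 11)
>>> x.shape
(7, 3)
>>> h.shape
(7, 7)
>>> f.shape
(37, 7)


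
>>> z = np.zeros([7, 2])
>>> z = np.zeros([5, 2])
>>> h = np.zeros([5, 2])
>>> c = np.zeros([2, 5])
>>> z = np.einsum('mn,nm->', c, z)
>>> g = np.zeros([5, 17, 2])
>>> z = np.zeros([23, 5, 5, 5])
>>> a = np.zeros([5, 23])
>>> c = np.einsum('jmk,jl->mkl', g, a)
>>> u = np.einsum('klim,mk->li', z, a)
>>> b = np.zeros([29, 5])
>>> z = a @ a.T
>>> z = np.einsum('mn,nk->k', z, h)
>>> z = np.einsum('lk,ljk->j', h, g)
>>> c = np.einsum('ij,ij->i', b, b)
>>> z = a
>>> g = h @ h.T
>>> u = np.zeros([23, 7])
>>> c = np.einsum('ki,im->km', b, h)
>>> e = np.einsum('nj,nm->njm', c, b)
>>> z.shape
(5, 23)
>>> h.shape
(5, 2)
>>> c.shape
(29, 2)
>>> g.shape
(5, 5)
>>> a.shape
(5, 23)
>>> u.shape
(23, 7)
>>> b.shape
(29, 5)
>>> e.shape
(29, 2, 5)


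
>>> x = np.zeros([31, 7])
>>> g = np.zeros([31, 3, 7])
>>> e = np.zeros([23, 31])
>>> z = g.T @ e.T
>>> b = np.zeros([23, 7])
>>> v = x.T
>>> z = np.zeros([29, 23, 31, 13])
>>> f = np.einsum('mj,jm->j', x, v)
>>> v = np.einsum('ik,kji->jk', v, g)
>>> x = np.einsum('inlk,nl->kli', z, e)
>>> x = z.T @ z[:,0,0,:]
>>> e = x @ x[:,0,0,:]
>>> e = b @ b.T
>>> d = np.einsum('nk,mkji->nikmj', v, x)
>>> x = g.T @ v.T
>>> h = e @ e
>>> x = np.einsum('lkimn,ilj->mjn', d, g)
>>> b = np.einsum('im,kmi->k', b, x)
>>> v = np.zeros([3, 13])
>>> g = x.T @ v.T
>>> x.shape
(13, 7, 23)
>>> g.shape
(23, 7, 3)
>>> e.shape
(23, 23)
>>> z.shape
(29, 23, 31, 13)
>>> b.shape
(13,)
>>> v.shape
(3, 13)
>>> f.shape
(7,)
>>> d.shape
(3, 13, 31, 13, 23)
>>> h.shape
(23, 23)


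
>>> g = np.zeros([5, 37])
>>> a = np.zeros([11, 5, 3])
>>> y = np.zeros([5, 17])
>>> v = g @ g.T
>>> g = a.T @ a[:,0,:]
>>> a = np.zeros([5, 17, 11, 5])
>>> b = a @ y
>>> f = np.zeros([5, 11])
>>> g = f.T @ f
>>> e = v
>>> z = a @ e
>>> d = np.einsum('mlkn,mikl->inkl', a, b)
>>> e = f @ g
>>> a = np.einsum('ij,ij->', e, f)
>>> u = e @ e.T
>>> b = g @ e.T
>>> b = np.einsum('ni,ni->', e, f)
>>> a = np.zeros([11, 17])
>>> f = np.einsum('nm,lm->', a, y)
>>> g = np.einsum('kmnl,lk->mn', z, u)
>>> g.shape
(17, 11)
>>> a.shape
(11, 17)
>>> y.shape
(5, 17)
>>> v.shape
(5, 5)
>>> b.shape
()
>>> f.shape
()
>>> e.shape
(5, 11)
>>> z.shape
(5, 17, 11, 5)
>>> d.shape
(17, 5, 11, 17)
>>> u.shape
(5, 5)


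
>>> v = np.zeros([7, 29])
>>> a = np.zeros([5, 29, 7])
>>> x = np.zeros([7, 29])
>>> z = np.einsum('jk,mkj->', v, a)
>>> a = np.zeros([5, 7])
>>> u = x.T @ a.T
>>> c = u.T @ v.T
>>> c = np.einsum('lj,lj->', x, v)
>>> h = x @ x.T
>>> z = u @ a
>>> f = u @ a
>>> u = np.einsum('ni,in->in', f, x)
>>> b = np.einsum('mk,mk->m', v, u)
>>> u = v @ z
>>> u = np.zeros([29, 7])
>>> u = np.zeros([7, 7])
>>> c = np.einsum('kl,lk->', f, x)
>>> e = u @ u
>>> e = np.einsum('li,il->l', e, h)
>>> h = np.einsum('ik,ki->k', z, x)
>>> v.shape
(7, 29)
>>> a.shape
(5, 7)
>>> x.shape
(7, 29)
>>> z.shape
(29, 7)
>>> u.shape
(7, 7)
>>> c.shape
()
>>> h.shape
(7,)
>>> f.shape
(29, 7)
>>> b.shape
(7,)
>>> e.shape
(7,)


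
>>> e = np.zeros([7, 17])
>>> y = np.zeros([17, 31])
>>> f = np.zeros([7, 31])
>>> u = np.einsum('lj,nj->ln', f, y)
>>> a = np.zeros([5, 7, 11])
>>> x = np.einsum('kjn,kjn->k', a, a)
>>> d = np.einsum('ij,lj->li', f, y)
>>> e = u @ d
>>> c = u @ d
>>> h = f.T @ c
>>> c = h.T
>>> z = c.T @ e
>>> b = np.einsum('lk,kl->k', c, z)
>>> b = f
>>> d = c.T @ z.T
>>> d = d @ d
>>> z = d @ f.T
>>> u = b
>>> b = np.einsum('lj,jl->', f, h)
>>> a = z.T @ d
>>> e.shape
(7, 7)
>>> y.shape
(17, 31)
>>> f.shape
(7, 31)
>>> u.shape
(7, 31)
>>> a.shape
(7, 31)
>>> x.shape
(5,)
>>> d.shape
(31, 31)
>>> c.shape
(7, 31)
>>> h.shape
(31, 7)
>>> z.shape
(31, 7)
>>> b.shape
()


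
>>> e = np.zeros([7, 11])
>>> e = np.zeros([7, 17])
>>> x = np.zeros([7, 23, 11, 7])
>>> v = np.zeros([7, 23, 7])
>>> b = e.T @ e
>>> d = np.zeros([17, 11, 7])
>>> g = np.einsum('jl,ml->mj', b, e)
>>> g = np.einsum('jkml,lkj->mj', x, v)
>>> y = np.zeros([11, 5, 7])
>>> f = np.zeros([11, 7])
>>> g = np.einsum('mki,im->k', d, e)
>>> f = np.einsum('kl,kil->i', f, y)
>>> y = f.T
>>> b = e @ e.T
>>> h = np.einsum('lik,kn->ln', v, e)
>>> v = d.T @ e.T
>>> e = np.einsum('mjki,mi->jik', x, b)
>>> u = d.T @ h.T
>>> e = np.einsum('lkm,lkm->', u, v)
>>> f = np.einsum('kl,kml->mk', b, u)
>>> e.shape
()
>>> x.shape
(7, 23, 11, 7)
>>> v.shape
(7, 11, 7)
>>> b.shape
(7, 7)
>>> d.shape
(17, 11, 7)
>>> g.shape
(11,)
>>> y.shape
(5,)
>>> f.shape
(11, 7)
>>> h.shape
(7, 17)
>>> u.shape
(7, 11, 7)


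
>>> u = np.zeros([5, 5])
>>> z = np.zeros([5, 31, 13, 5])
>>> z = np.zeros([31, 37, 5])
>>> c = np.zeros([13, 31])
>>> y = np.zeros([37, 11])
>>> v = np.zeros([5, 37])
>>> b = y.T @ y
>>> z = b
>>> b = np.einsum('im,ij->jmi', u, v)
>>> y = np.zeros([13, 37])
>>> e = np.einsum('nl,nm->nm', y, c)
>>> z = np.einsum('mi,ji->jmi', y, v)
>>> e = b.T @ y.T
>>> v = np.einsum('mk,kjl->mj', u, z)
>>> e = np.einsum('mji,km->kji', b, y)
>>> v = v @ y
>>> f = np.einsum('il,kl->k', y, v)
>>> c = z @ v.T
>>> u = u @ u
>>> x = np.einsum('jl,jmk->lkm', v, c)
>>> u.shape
(5, 5)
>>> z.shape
(5, 13, 37)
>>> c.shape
(5, 13, 5)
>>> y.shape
(13, 37)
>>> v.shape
(5, 37)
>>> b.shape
(37, 5, 5)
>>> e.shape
(13, 5, 5)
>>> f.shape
(5,)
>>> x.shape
(37, 5, 13)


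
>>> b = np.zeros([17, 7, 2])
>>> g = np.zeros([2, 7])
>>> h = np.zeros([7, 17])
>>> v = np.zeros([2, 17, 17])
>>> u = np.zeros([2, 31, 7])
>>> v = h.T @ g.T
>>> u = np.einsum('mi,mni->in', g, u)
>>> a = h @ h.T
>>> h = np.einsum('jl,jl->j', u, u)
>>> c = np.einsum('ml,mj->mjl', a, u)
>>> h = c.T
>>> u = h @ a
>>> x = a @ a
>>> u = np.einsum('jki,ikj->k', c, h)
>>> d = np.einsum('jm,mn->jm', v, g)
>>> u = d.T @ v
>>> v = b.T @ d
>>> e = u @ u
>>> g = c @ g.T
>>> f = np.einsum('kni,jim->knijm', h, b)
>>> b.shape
(17, 7, 2)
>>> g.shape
(7, 31, 2)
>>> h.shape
(7, 31, 7)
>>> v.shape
(2, 7, 2)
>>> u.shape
(2, 2)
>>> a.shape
(7, 7)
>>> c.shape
(7, 31, 7)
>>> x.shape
(7, 7)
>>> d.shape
(17, 2)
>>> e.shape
(2, 2)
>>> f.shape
(7, 31, 7, 17, 2)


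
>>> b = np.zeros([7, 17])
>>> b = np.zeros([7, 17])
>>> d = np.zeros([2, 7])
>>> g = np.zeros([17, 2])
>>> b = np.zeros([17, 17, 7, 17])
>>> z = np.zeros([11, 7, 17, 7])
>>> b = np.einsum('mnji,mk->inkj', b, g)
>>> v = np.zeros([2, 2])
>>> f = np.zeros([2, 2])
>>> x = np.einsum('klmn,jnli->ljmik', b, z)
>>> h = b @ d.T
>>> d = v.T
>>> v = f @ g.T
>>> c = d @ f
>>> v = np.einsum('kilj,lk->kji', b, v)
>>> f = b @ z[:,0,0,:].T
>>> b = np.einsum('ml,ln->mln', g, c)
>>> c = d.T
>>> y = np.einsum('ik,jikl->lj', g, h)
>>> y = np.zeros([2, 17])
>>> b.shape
(17, 2, 2)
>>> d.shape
(2, 2)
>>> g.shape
(17, 2)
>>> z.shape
(11, 7, 17, 7)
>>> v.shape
(17, 7, 17)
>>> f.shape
(17, 17, 2, 11)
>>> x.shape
(17, 11, 2, 7, 17)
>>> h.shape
(17, 17, 2, 2)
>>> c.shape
(2, 2)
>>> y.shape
(2, 17)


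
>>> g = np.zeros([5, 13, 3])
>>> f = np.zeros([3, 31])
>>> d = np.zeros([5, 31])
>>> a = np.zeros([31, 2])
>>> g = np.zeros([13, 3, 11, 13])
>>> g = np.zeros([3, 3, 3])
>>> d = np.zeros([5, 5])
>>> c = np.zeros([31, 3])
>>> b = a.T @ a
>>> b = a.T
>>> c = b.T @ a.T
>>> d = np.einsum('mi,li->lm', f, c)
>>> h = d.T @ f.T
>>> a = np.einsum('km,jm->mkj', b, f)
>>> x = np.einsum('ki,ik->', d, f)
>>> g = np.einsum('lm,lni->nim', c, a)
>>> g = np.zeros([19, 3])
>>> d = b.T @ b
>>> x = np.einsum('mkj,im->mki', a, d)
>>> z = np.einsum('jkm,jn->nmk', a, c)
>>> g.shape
(19, 3)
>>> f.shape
(3, 31)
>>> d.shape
(31, 31)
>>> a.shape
(31, 2, 3)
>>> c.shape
(31, 31)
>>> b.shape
(2, 31)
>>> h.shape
(3, 3)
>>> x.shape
(31, 2, 31)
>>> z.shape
(31, 3, 2)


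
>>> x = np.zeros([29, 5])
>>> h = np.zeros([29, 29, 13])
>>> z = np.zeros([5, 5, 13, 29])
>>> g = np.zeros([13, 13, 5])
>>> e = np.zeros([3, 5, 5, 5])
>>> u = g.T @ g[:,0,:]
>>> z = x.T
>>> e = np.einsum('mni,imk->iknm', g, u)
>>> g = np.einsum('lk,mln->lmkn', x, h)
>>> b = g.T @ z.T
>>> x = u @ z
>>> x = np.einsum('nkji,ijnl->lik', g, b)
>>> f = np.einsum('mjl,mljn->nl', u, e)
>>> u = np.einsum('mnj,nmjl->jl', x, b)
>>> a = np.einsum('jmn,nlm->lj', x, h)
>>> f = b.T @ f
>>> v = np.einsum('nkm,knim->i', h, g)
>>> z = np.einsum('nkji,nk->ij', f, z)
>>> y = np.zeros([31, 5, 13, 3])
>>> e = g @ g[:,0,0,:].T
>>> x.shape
(5, 13, 29)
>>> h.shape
(29, 29, 13)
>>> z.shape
(5, 5)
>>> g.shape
(29, 29, 5, 13)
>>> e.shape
(29, 29, 5, 29)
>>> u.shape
(29, 5)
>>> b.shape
(13, 5, 29, 5)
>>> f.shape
(5, 29, 5, 5)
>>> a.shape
(29, 5)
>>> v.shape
(5,)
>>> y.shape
(31, 5, 13, 3)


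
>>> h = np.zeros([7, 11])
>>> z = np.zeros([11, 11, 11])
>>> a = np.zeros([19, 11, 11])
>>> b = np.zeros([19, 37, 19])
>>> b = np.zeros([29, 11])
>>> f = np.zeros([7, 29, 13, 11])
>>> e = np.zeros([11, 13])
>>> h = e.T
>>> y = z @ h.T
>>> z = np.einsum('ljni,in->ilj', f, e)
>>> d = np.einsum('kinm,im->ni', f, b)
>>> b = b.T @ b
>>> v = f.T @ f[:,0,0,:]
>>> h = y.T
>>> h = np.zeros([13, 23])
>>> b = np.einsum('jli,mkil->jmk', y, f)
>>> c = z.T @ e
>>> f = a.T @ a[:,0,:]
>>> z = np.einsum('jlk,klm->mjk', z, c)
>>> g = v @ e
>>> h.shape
(13, 23)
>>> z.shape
(13, 11, 29)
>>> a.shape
(19, 11, 11)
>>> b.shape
(11, 7, 29)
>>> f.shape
(11, 11, 11)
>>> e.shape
(11, 13)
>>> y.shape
(11, 11, 13)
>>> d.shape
(13, 29)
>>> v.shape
(11, 13, 29, 11)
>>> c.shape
(29, 7, 13)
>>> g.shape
(11, 13, 29, 13)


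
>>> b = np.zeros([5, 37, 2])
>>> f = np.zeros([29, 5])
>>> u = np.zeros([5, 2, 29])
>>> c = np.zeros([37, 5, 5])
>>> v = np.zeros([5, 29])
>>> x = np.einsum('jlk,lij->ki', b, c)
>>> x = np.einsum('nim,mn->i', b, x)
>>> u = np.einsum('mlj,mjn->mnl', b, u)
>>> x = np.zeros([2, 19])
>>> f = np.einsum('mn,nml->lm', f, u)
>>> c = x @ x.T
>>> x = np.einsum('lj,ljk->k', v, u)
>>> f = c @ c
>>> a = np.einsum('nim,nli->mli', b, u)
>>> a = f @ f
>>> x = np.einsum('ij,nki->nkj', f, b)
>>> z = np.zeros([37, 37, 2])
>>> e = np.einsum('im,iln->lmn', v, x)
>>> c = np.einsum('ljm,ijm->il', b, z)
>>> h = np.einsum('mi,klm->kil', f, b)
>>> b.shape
(5, 37, 2)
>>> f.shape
(2, 2)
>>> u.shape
(5, 29, 37)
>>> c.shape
(37, 5)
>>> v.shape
(5, 29)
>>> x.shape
(5, 37, 2)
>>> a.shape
(2, 2)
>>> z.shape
(37, 37, 2)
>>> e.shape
(37, 29, 2)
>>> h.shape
(5, 2, 37)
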